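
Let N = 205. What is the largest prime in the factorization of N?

41

205 = 5 · 41
41 is prime.
So 205 = 5 · 41; the largest prime factor is 41.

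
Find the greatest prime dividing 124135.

61

124135 = 5 · 24827
24827 = 11 · 2257
2257 = 37 · 61
61 is prime.
So 124135 = 5 · 11 · 37 · 61; the largest prime factor is 61.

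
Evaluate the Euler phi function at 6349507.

6246912

Factor: 6349507 = 167 · 193 · 197.
φ(6349507) = (167−1) · (193−1) · (197−1) = 166 · 192 · 196 = 6246912.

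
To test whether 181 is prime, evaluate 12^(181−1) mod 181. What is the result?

1

12^1 ≡ 12 (mod 181)
12^2 ≡ 12^2 = 144 ≡ 144 (mod 181)
12^4 ≡ 144^2 = 20736 ≡ 102 (mod 181)
12^8 ≡ 102^2 = 10404 ≡ 87 (mod 181)
12^16 ≡ 87^2 = 7569 ≡ 148 (mod 181)
12^32 ≡ 148^2 = 21904 ≡ 3 (mod 181)
12^64 ≡ 3^2 = 9 ≡ 9 (mod 181)
12^128 ≡ 9^2 = 81 ≡ 81 (mod 181)
180 = 128 + 32 + 16 + 4 in binary powers of 2.
So 12^180 ≡ 81 · 3 · 148 · 102 ≡ 1 (mod 181).
Since the result is 1, base 12 gives no evidence that 181 is composite.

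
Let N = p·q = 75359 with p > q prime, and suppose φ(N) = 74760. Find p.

421

φ(n) = (p−1)(q−1) = n − (p+q) + 1, so p + q = 75359 − 74760 + 1 = 600.
p and q are the roots of t² − 600t + 75359 = 0.
Discriminant: 600² − 4·75359 = 360000 − 301436 = 58564; √58564 = 242.
q = (600 − 242)/2 = 179, p = (600 + 242)/2 = 421.
Check: 179 · 421 = 75359.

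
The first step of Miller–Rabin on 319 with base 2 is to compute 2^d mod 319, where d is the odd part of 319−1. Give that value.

319 − 1 = 318 = 2^1 · 159, so d = 159.
2^1 ≡ 2 (mod 319)
2^2 ≡ 2^2 = 4 ≡ 4 (mod 319)
2^4 ≡ 4^2 = 16 ≡ 16 (mod 319)
2^8 ≡ 16^2 = 256 ≡ 256 (mod 319)
2^16 ≡ 256^2 = 65536 ≡ 141 (mod 319)
2^32 ≡ 141^2 = 19881 ≡ 103 (mod 319)
2^64 ≡ 103^2 = 10609 ≡ 82 (mod 319)
2^128 ≡ 82^2 = 6724 ≡ 25 (mod 319)
159 = 128 + 16 + 8 + 4 + 2 + 1 in binary powers of 2.
So 2^159 ≡ 25 · 141 · 256 · 16 · 4 · 2 ≡ 171 (mod 319).
Squaring chain: 171; never reaches −1, so base 2 is a Miller–Rabin witness that 319 is composite.

171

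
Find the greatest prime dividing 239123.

83

239123 = 43 · 5561
5561 = 67 · 83
83 is prime.
So 239123 = 43 · 67 · 83; the largest prime factor is 83.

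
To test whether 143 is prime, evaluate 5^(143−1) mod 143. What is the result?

25

5^1 ≡ 5 (mod 143)
5^2 ≡ 5^2 = 25 ≡ 25 (mod 143)
5^4 ≡ 25^2 = 625 ≡ 53 (mod 143)
5^8 ≡ 53^2 = 2809 ≡ 92 (mod 143)
5^16 ≡ 92^2 = 8464 ≡ 27 (mod 143)
5^32 ≡ 27^2 = 729 ≡ 14 (mod 143)
5^64 ≡ 14^2 = 196 ≡ 53 (mod 143)
5^128 ≡ 53^2 = 2809 ≡ 92 (mod 143)
142 = 128 + 8 + 4 + 2 in binary powers of 2.
So 5^142 ≡ 92 · 92 · 53 · 25 ≡ 25 (mod 143).
Since 25 ≠ 1, base 5 is a Fermat witness: 143 is composite.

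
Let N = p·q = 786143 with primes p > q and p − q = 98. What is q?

839

Since p = q + 98, we have 786143 = q(q + 98), so q² + 98q − 786143 = 0.
Discriminant: 98² + 4·786143 = 9604 + 3144572 = 3154176; √3154176 = 1776.
q = (−98 + 1776)/2 = 839, and p = q + 98 = 937.
Check: 839 · 937 = 786143.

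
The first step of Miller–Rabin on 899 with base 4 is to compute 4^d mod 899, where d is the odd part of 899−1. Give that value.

845

899 − 1 = 898 = 2^1 · 449, so d = 449.
4^1 ≡ 4 (mod 899)
4^2 ≡ 4^2 = 16 ≡ 16 (mod 899)
4^4 ≡ 16^2 = 256 ≡ 256 (mod 899)
4^8 ≡ 256^2 = 65536 ≡ 808 (mod 899)
4^16 ≡ 808^2 = 652864 ≡ 190 (mod 899)
4^32 ≡ 190^2 = 36100 ≡ 140 (mod 899)
4^64 ≡ 140^2 = 19600 ≡ 721 (mod 899)
4^128 ≡ 721^2 = 519841 ≡ 219 (mod 899)
4^256 ≡ 219^2 = 47961 ≡ 314 (mod 899)
449 = 256 + 128 + 64 + 1 in binary powers of 2.
So 4^449 ≡ 314 · 219 · 721 · 4 ≡ 845 (mod 899).
Squaring chain: 845; never reaches −1, so base 4 is a Miller–Rabin witness that 899 is composite.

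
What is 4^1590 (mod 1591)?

692

4^1 ≡ 4 (mod 1591)
4^2 ≡ 4^2 = 16 ≡ 16 (mod 1591)
4^4 ≡ 16^2 = 256 ≡ 256 (mod 1591)
4^8 ≡ 256^2 = 65536 ≡ 305 (mod 1591)
4^16 ≡ 305^2 = 93025 ≡ 747 (mod 1591)
4^32 ≡ 747^2 = 558009 ≡ 1159 (mod 1591)
4^64 ≡ 1159^2 = 1343281 ≡ 477 (mod 1591)
4^128 ≡ 477^2 = 227529 ≡ 16 (mod 1591)
4^256 ≡ 16^2 = 256 ≡ 256 (mod 1591)
4^512 ≡ 256^2 = 65536 ≡ 305 (mod 1591)
4^1024 ≡ 305^2 = 93025 ≡ 747 (mod 1591)
1590 = 1024 + 512 + 32 + 16 + 4 + 2 in binary powers of 2.
So 4^1590 ≡ 747 · 305 · 1159 · 747 · 256 · 16 ≡ 692 (mod 1591).
Since 692 ≠ 1, base 4 is a Fermat witness: 1591 is composite.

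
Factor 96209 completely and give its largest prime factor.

89

96209 = 23 · 4183
4183 = 47 · 89
89 is prime.
So 96209 = 23 · 47 · 89; the largest prime factor is 89.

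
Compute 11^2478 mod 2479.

1148

11^1 ≡ 11 (mod 2479)
11^2 ≡ 11^2 = 121 ≡ 121 (mod 2479)
11^4 ≡ 121^2 = 14641 ≡ 2246 (mod 2479)
11^8 ≡ 2246^2 = 5044516 ≡ 2230 (mod 2479)
11^16 ≡ 2230^2 = 4972900 ≡ 26 (mod 2479)
11^32 ≡ 26^2 = 676 ≡ 676 (mod 2479)
11^64 ≡ 676^2 = 456976 ≡ 840 (mod 2479)
11^128 ≡ 840^2 = 705600 ≡ 1564 (mod 2479)
11^256 ≡ 1564^2 = 2446096 ≡ 1802 (mod 2479)
11^512 ≡ 1802^2 = 3247204 ≡ 2193 (mod 2479)
11^1024 ≡ 2193^2 = 4809249 ≡ 2468 (mod 2479)
11^2048 ≡ 2468^2 = 6091024 ≡ 121 (mod 2479)
2478 = 2048 + 256 + 128 + 32 + 8 + 4 + 2 in binary powers of 2.
So 11^2478 ≡ 121 · 1802 · 1564 · 676 · 2230 · 2246 · 121 ≡ 1148 (mod 2479).
Since 1148 ≠ 1, base 11 is a Fermat witness: 2479 is composite.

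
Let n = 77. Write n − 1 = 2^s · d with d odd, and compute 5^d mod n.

75

77 − 1 = 76 = 2^2 · 19, so d = 19.
5^1 ≡ 5 (mod 77)
5^2 ≡ 5^2 = 25 ≡ 25 (mod 77)
5^4 ≡ 25^2 = 625 ≡ 9 (mod 77)
5^8 ≡ 9^2 = 81 ≡ 4 (mod 77)
5^16 ≡ 4^2 = 16 ≡ 16 (mod 77)
19 = 16 + 2 + 1 in binary powers of 2.
So 5^19 ≡ 16 · 25 · 5 ≡ 75 (mod 77).
Squaring chain: 75 → 4; never reaches −1, so base 5 is a Miller–Rabin witness that 77 is composite.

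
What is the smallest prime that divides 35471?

35471 is odd.
Digit sum 20, not divisible by 3.
Ends in 1: not divisible by 5.
7: 35471 = 7·5067 + 2
11: 35471 = 11·3224 + 7
13: 35471 = 13·2728 + 7
17: 35471 = 17·2086 + 9
19: 35471 = 19·1866 + 17
23: 35471 = 23·1542 + 5
29: 35471 = 29·1223 + 4
31: 35471 = 31·1144 + 7
37: 35471 = 37·958 + 25
41: 35471 = 41·865 + 6
43: 35471 = 43·824 + 39
47: 35471 = 47·754 + 33
53: 35471 = 53·669 + 14
59: 35471 = 59·601 + 12
61: 35471 = 61·581 + 30
67: 35471 = 67·529 + 28
71: 35471 = 71·499 + 42
73: 35471 = 73·485 + 66
79: 35471 = 79·449

79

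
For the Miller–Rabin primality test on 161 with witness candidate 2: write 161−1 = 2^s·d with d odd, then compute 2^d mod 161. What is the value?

161 − 1 = 160 = 2^5 · 5, so d = 5.
2^1 ≡ 2 (mod 161)
2^2 ≡ 2^2 = 4 ≡ 4 (mod 161)
2^4 ≡ 4^2 = 16 ≡ 16 (mod 161)
5 = 4 + 1 in binary powers of 2.
So 2^5 ≡ 16 · 2 ≡ 32 (mod 161).
Squaring chain: 32 → 58 → 144 → 128 → 123; never reaches −1, so base 2 is a Miller–Rabin witness that 161 is composite.

32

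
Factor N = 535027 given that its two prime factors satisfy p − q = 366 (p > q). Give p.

Since p = q + 366, we have 535027 = q(q + 366), so q² + 366q − 535027 = 0.
Discriminant: 366² + 4·535027 = 133956 + 2140108 = 2274064; √2274064 = 1508.
q = (−366 + 1508)/2 = 571, and p = q + 366 = 937.
Check: 571 · 937 = 535027.

937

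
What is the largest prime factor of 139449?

139449 = 3 · 46483
46483 = 23 · 2021
2021 = 43 · 47
47 is prime.
So 139449 = 3 · 23 · 43 · 47; the largest prime factor is 47.

47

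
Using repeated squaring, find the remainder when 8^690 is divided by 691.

8^1 ≡ 8 (mod 691)
8^2 ≡ 8^2 = 64 ≡ 64 (mod 691)
8^4 ≡ 64^2 = 4096 ≡ 641 (mod 691)
8^8 ≡ 641^2 = 410881 ≡ 427 (mod 691)
8^16 ≡ 427^2 = 182329 ≡ 596 (mod 691)
8^32 ≡ 596^2 = 355216 ≡ 42 (mod 691)
8^64 ≡ 42^2 = 1764 ≡ 382 (mod 691)
8^128 ≡ 382^2 = 145924 ≡ 123 (mod 691)
8^256 ≡ 123^2 = 15129 ≡ 618 (mod 691)
8^512 ≡ 618^2 = 381924 ≡ 492 (mod 691)
690 = 512 + 128 + 32 + 16 + 2 in binary powers of 2.
So 8^690 ≡ 492 · 123 · 42 · 596 · 64 ≡ 1 (mod 691).
Since the result is 1, base 8 gives no evidence that 691 is composite.

1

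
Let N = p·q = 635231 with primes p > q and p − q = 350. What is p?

Since p = q + 350, we have 635231 = q(q + 350), so q² + 350q − 635231 = 0.
Discriminant: 350² + 4·635231 = 122500 + 2540924 = 2663424; √2663424 = 1632.
q = (−350 + 1632)/2 = 641, and p = q + 350 = 991.
Check: 641 · 991 = 635231.

991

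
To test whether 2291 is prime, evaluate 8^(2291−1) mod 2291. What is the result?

8^1 ≡ 8 (mod 2291)
8^2 ≡ 8^2 = 64 ≡ 64 (mod 2291)
8^4 ≡ 64^2 = 4096 ≡ 1805 (mod 2291)
8^8 ≡ 1805^2 = 3258025 ≡ 223 (mod 2291)
8^16 ≡ 223^2 = 49729 ≡ 1618 (mod 2291)
8^32 ≡ 1618^2 = 2617924 ≡ 1602 (mod 2291)
8^64 ≡ 1602^2 = 2566404 ≡ 484 (mod 2291)
8^128 ≡ 484^2 = 234256 ≡ 574 (mod 2291)
8^256 ≡ 574^2 = 329476 ≡ 1863 (mod 2291)
8^512 ≡ 1863^2 = 3470769 ≡ 2195 (mod 2291)
8^1024 ≡ 2195^2 = 4818025 ≡ 52 (mod 2291)
8^2048 ≡ 52^2 = 2704 ≡ 413 (mod 2291)
2290 = 2048 + 128 + 64 + 32 + 16 + 2 in binary powers of 2.
So 8^2290 ≡ 413 · 574 · 484 · 1602 · 1618 · 64 ≡ 2039 (mod 2291).
Since 2039 ≠ 1, base 8 is a Fermat witness: 2291 is composite.

2039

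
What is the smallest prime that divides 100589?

17

100589 is odd.
Digit sum 23, not divisible by 3.
Ends in 9: not divisible by 5.
7: 100589 = 7·14369 + 6
11: 100589 = 11·9144 + 5
13: 100589 = 13·7737 + 8
17: 100589 = 17·5917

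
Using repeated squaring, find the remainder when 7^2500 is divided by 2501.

1721

7^1 ≡ 7 (mod 2501)
7^2 ≡ 7^2 = 49 ≡ 49 (mod 2501)
7^4 ≡ 49^2 = 2401 ≡ 2401 (mod 2501)
7^8 ≡ 2401^2 = 5764801 ≡ 2497 (mod 2501)
7^16 ≡ 2497^2 = 6235009 ≡ 16 (mod 2501)
7^32 ≡ 16^2 = 256 ≡ 256 (mod 2501)
7^64 ≡ 256^2 = 65536 ≡ 510 (mod 2501)
7^128 ≡ 510^2 = 260100 ≡ 2497 (mod 2501)
7^256 ≡ 2497^2 = 6235009 ≡ 16 (mod 2501)
7^512 ≡ 16^2 = 256 ≡ 256 (mod 2501)
7^1024 ≡ 256^2 = 65536 ≡ 510 (mod 2501)
7^2048 ≡ 510^2 = 260100 ≡ 2497 (mod 2501)
2500 = 2048 + 256 + 128 + 64 + 4 in binary powers of 2.
So 7^2500 ≡ 2497 · 16 · 2497 · 510 · 2401 ≡ 1721 (mod 2501).
Since 1721 ≠ 1, base 7 is a Fermat witness: 2501 is composite.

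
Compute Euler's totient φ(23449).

23140

Factor: 23449 = 131 · 179.
φ(23449) = (131−1) · (179−1) = 130 · 178 = 23140.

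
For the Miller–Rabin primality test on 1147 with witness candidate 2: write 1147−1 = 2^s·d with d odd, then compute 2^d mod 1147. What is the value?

1147 − 1 = 1146 = 2^1 · 573, so d = 573.
2^1 ≡ 2 (mod 1147)
2^2 ≡ 2^2 = 4 ≡ 4 (mod 1147)
2^4 ≡ 4^2 = 16 ≡ 16 (mod 1147)
2^8 ≡ 16^2 = 256 ≡ 256 (mod 1147)
2^16 ≡ 256^2 = 65536 ≡ 157 (mod 1147)
2^32 ≡ 157^2 = 24649 ≡ 562 (mod 1147)
2^64 ≡ 562^2 = 315844 ≡ 419 (mod 1147)
2^128 ≡ 419^2 = 175561 ≡ 70 (mod 1147)
2^256 ≡ 70^2 = 4900 ≡ 312 (mod 1147)
2^512 ≡ 312^2 = 97344 ≡ 996 (mod 1147)
573 = 512 + 32 + 16 + 8 + 4 + 1 in binary powers of 2.
So 2^573 ≡ 996 · 562 · 157 · 256 · 16 · 2 ≡ 1124 (mod 1147).
Squaring chain: 1124; never reaches −1, so base 2 is a Miller–Rabin witness that 1147 is composite.

1124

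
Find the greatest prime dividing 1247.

43

1247 = 29 · 43
43 is prime.
So 1247 = 29 · 43; the largest prime factor is 43.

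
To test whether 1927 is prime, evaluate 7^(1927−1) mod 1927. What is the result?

7^1 ≡ 7 (mod 1927)
7^2 ≡ 7^2 = 49 ≡ 49 (mod 1927)
7^4 ≡ 49^2 = 2401 ≡ 474 (mod 1927)
7^8 ≡ 474^2 = 224676 ≡ 1144 (mod 1927)
7^16 ≡ 1144^2 = 1308736 ≡ 303 (mod 1927)
7^32 ≡ 303^2 = 91809 ≡ 1240 (mod 1927)
7^64 ≡ 1240^2 = 1537600 ≡ 1781 (mod 1927)
7^128 ≡ 1781^2 = 3171961 ≡ 119 (mod 1927)
7^256 ≡ 119^2 = 14161 ≡ 672 (mod 1927)
7^512 ≡ 672^2 = 451584 ≡ 666 (mod 1927)
7^1024 ≡ 666^2 = 443556 ≡ 346 (mod 1927)
1926 = 1024 + 512 + 256 + 128 + 4 + 2 in binary powers of 2.
So 7^1926 ≡ 346 · 666 · 672 · 119 · 474 · 49 ≡ 758 (mod 1927).
Since 758 ≠ 1, base 7 is a Fermat witness: 1927 is composite.

758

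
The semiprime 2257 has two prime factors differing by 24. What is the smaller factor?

Since p = q + 24, we have 2257 = q(q + 24), so q² + 24q − 2257 = 0.
Discriminant: 24² + 4·2257 = 576 + 9028 = 9604; √9604 = 98.
q = (−24 + 98)/2 = 37, and p = q + 24 = 61.
Check: 37 · 61 = 2257.

37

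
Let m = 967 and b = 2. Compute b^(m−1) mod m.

1

2^1 ≡ 2 (mod 967)
2^2 ≡ 2^2 = 4 ≡ 4 (mod 967)
2^4 ≡ 4^2 = 16 ≡ 16 (mod 967)
2^8 ≡ 16^2 = 256 ≡ 256 (mod 967)
2^16 ≡ 256^2 = 65536 ≡ 747 (mod 967)
2^32 ≡ 747^2 = 558009 ≡ 50 (mod 967)
2^64 ≡ 50^2 = 2500 ≡ 566 (mod 967)
2^128 ≡ 566^2 = 320356 ≡ 279 (mod 967)
2^256 ≡ 279^2 = 77841 ≡ 481 (mod 967)
2^512 ≡ 481^2 = 231361 ≡ 248 (mod 967)
966 = 512 + 256 + 128 + 64 + 4 + 2 in binary powers of 2.
So 2^966 ≡ 248 · 481 · 279 · 566 · 16 · 4 ≡ 1 (mod 967).
Since the result is 1, base 2 gives no evidence that 967 is composite.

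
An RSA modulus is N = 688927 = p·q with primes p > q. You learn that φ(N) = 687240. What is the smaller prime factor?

691

φ(n) = (p−1)(q−1) = n − (p+q) + 1, so p + q = 688927 − 687240 + 1 = 1688.
p and q are the roots of t² − 1688t + 688927 = 0.
Discriminant: 1688² − 4·688927 = 2849344 − 2755708 = 93636; √93636 = 306.
q = (1688 − 306)/2 = 691, p = (1688 + 306)/2 = 997.
Check: 691 · 997 = 688927.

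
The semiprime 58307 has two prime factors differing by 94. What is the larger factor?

Since p = q + 94, we have 58307 = q(q + 94), so q² + 94q − 58307 = 0.
Discriminant: 94² + 4·58307 = 8836 + 233228 = 242064; √242064 = 492.
q = (−94 + 492)/2 = 199, and p = q + 94 = 293.
Check: 199 · 293 = 58307.

293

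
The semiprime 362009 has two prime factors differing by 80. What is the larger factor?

Since p = q + 80, we have 362009 = q(q + 80), so q² + 80q − 362009 = 0.
Discriminant: 80² + 4·362009 = 6400 + 1448036 = 1454436; √1454436 = 1206.
q = (−80 + 1206)/2 = 563, and p = q + 80 = 643.
Check: 563 · 643 = 362009.

643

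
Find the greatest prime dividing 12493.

12493 = 13 · 961
961 = 31 · 31
31 = 31 · 1
So 12493 = 13 · 31^2; the largest prime factor is 31.

31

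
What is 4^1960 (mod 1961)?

4^1 ≡ 4 (mod 1961)
4^2 ≡ 4^2 = 16 ≡ 16 (mod 1961)
4^4 ≡ 16^2 = 256 ≡ 256 (mod 1961)
4^8 ≡ 256^2 = 65536 ≡ 823 (mod 1961)
4^16 ≡ 823^2 = 677329 ≡ 784 (mod 1961)
4^32 ≡ 784^2 = 614656 ≡ 863 (mod 1961)
4^64 ≡ 863^2 = 744769 ≡ 1550 (mod 1961)
4^128 ≡ 1550^2 = 2402500 ≡ 275 (mod 1961)
4^256 ≡ 275^2 = 75625 ≡ 1107 (mod 1961)
4^512 ≡ 1107^2 = 1225449 ≡ 1785 (mod 1961)
4^1024 ≡ 1785^2 = 3186225 ≡ 1561 (mod 1961)
1960 = 1024 + 512 + 256 + 128 + 32 + 8 in binary powers of 2.
So 4^1960 ≡ 1561 · 1785 · 1107 · 275 · 863 · 823 ≡ 1561 (mod 1961).
Since 1561 ≠ 1, base 4 is a Fermat witness: 1961 is composite.

1561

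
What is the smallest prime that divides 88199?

89

88199 is odd.
Digit sum 35, not divisible by 3.
Ends in 9: not divisible by 5.
7: 88199 = 7·12599 + 6
11: 88199 = 11·8018 + 1
13: 88199 = 13·6784 + 7
17: 88199 = 17·5188 + 3
19: 88199 = 19·4642 + 1
23: 88199 = 23·3834 + 17
29: 88199 = 29·3041 + 10
31: 88199 = 31·2845 + 4
37: 88199 = 37·2383 + 28
41: 88199 = 41·2151 + 8
43: 88199 = 43·2051 + 6
47: 88199 = 47·1876 + 27
53: 88199 = 53·1664 + 7
59: 88199 = 59·1494 + 53
61: 88199 = 61·1445 + 54
67: 88199 = 67·1316 + 27
71: 88199 = 71·1242 + 17
73: 88199 = 73·1208 + 15
79: 88199 = 79·1116 + 35
83: 88199 = 83·1062 + 53
89: 88199 = 89·991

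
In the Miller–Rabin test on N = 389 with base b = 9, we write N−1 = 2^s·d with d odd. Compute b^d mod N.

388

389 − 1 = 388 = 2^2 · 97, so d = 97.
9^1 ≡ 9 (mod 389)
9^2 ≡ 9^2 = 81 ≡ 81 (mod 389)
9^4 ≡ 81^2 = 6561 ≡ 337 (mod 389)
9^8 ≡ 337^2 = 113569 ≡ 370 (mod 389)
9^16 ≡ 370^2 = 136900 ≡ 361 (mod 389)
9^32 ≡ 361^2 = 130321 ≡ 6 (mod 389)
9^64 ≡ 6^2 = 36 ≡ 36 (mod 389)
97 = 64 + 32 + 1 in binary powers of 2.
So 9^97 ≡ 36 · 6 · 9 ≡ 388 (mod 389).
Since 9^d ≡ 388 (mod 389), base 9 does not prove 389 composite.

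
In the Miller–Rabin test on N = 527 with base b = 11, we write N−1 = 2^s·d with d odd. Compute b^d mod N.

527 − 1 = 526 = 2^1 · 263, so d = 263.
11^1 ≡ 11 (mod 527)
11^2 ≡ 11^2 = 121 ≡ 121 (mod 527)
11^4 ≡ 121^2 = 14641 ≡ 412 (mod 527)
11^8 ≡ 412^2 = 169744 ≡ 50 (mod 527)
11^16 ≡ 50^2 = 2500 ≡ 392 (mod 527)
11^32 ≡ 392^2 = 153664 ≡ 307 (mod 527)
11^64 ≡ 307^2 = 94249 ≡ 443 (mod 527)
11^128 ≡ 443^2 = 196249 ≡ 205 (mod 527)
11^256 ≡ 205^2 = 42025 ≡ 392 (mod 527)
263 = 256 + 4 + 2 + 1 in binary powers of 2.
So 11^263 ≡ 392 · 412 · 121 · 11 ≡ 105 (mod 527).
Squaring chain: 105; never reaches −1, so base 11 is a Miller–Rabin witness that 527 is composite.

105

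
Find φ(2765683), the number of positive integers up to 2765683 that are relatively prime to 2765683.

2704800

Factor: 2765683 = 101 · 139 · 197.
φ(2765683) = (101−1) · (139−1) · (197−1) = 100 · 138 · 196 = 2704800.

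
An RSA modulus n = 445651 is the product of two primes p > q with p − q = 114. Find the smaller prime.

Since p = q + 114, we have 445651 = q(q + 114), so q² + 114q − 445651 = 0.
Discriminant: 114² + 4·445651 = 12996 + 1782604 = 1795600; √1795600 = 1340.
q = (−114 + 1340)/2 = 613, and p = q + 114 = 727.
Check: 613 · 727 = 445651.

613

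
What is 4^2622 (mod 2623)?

4^1 ≡ 4 (mod 2623)
4^2 ≡ 4^2 = 16 ≡ 16 (mod 2623)
4^4 ≡ 16^2 = 256 ≡ 256 (mod 2623)
4^8 ≡ 256^2 = 65536 ≡ 2584 (mod 2623)
4^16 ≡ 2584^2 = 6677056 ≡ 1521 (mod 2623)
4^32 ≡ 1521^2 = 2313441 ≡ 2578 (mod 2623)
4^64 ≡ 2578^2 = 6646084 ≡ 2025 (mod 2623)
4^128 ≡ 2025^2 = 4100625 ≡ 876 (mod 2623)
4^256 ≡ 876^2 = 767376 ≡ 1460 (mod 2623)
4^512 ≡ 1460^2 = 2131600 ≡ 1724 (mod 2623)
4^1024 ≡ 1724^2 = 2972176 ≡ 317 (mod 2623)
4^2048 ≡ 317^2 = 100489 ≡ 815 (mod 2623)
2622 = 2048 + 512 + 32 + 16 + 8 + 4 + 2 in binary powers of 2.
So 4^2622 ≡ 815 · 1724 · 2578 · 1521 · 2584 · 256 · 16 ≡ 2277 (mod 2623).
Since 2277 ≠ 1, base 4 is a Fermat witness: 2623 is composite.

2277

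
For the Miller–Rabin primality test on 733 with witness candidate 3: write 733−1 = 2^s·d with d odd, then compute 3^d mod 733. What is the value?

733 − 1 = 732 = 2^2 · 183, so d = 183.
3^1 ≡ 3 (mod 733)
3^2 ≡ 3^2 = 9 ≡ 9 (mod 733)
3^4 ≡ 9^2 = 81 ≡ 81 (mod 733)
3^8 ≡ 81^2 = 6561 ≡ 697 (mod 733)
3^16 ≡ 697^2 = 485809 ≡ 563 (mod 733)
3^32 ≡ 563^2 = 316969 ≡ 313 (mod 733)
3^64 ≡ 313^2 = 97969 ≡ 480 (mod 733)
3^128 ≡ 480^2 = 230400 ≡ 238 (mod 733)
183 = 128 + 32 + 16 + 4 + 2 + 1 in binary powers of 2.
So 3^183 ≡ 238 · 313 · 563 · 81 · 9 · 3 ≡ 1 (mod 733).
Since 3^d ≡ 1 (mod 733), base 3 does not prove 733 composite.

1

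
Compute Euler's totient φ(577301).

Factor: 577301 = 47 · 71 · 173.
φ(577301) = (47−1) · (71−1) · (173−1) = 46 · 70 · 172 = 553840.

553840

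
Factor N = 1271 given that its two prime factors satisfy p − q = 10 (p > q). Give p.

41

Since p = q + 10, we have 1271 = q(q + 10), so q² + 10q − 1271 = 0.
Discriminant: 10² + 4·1271 = 100 + 5084 = 5184; √5184 = 72.
q = (−10 + 72)/2 = 31, and p = q + 10 = 41.
Check: 31 · 41 = 1271.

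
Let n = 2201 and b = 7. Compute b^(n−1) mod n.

955

7^1 ≡ 7 (mod 2201)
7^2 ≡ 7^2 = 49 ≡ 49 (mod 2201)
7^4 ≡ 49^2 = 2401 ≡ 200 (mod 2201)
7^8 ≡ 200^2 = 40000 ≡ 382 (mod 2201)
7^16 ≡ 382^2 = 145924 ≡ 658 (mod 2201)
7^32 ≡ 658^2 = 432964 ≡ 1568 (mod 2201)
7^64 ≡ 1568^2 = 2458624 ≡ 107 (mod 2201)
7^128 ≡ 107^2 = 11449 ≡ 444 (mod 2201)
7^256 ≡ 444^2 = 197136 ≡ 1247 (mod 2201)
7^512 ≡ 1247^2 = 1555009 ≡ 1103 (mod 2201)
7^1024 ≡ 1103^2 = 1216609 ≡ 1657 (mod 2201)
7^2048 ≡ 1657^2 = 2745649 ≡ 1002 (mod 2201)
2200 = 2048 + 128 + 16 + 8 in binary powers of 2.
So 7^2200 ≡ 1002 · 444 · 658 · 382 ≡ 955 (mod 2201).
Since 955 ≠ 1, base 7 is a Fermat witness: 2201 is composite.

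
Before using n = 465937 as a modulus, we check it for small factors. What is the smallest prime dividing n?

19

465937 is odd.
Digit sum 34, not divisible by 3.
Ends in 7: not divisible by 5.
7: 465937 = 7·66562 + 3
11: 465937 = 11·42357 + 10
13: 465937 = 13·35841 + 4
17: 465937 = 17·27408 + 1
19: 465937 = 19·24523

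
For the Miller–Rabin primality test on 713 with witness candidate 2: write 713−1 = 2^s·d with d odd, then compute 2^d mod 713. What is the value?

140

713 − 1 = 712 = 2^3 · 89, so d = 89.
2^1 ≡ 2 (mod 713)
2^2 ≡ 2^2 = 4 ≡ 4 (mod 713)
2^4 ≡ 4^2 = 16 ≡ 16 (mod 713)
2^8 ≡ 16^2 = 256 ≡ 256 (mod 713)
2^16 ≡ 256^2 = 65536 ≡ 653 (mod 713)
2^32 ≡ 653^2 = 426409 ≡ 35 (mod 713)
2^64 ≡ 35^2 = 1225 ≡ 512 (mod 713)
89 = 64 + 16 + 8 + 1 in binary powers of 2.
So 2^89 ≡ 512 · 653 · 256 · 2 ≡ 140 (mod 713).
Squaring chain: 140 → 349 → 591; never reaches −1, so base 2 is a Miller–Rabin witness that 713 is composite.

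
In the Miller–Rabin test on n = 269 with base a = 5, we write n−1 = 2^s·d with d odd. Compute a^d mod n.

269 − 1 = 268 = 2^2 · 67, so d = 67.
5^1 ≡ 5 (mod 269)
5^2 ≡ 5^2 = 25 ≡ 25 (mod 269)
5^4 ≡ 25^2 = 625 ≡ 87 (mod 269)
5^8 ≡ 87^2 = 7569 ≡ 37 (mod 269)
5^16 ≡ 37^2 = 1369 ≡ 24 (mod 269)
5^32 ≡ 24^2 = 576 ≡ 38 (mod 269)
5^64 ≡ 38^2 = 1444 ≡ 99 (mod 269)
67 = 64 + 2 + 1 in binary powers of 2.
So 5^67 ≡ 99 · 25 · 5 ≡ 1 (mod 269).
Since 5^d ≡ 1 (mod 269), base 5 does not prove 269 composite.

1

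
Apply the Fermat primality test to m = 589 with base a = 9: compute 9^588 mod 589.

140

9^1 ≡ 9 (mod 589)
9^2 ≡ 9^2 = 81 ≡ 81 (mod 589)
9^4 ≡ 81^2 = 6561 ≡ 82 (mod 589)
9^8 ≡ 82^2 = 6724 ≡ 245 (mod 589)
9^16 ≡ 245^2 = 60025 ≡ 536 (mod 589)
9^32 ≡ 536^2 = 287296 ≡ 453 (mod 589)
9^64 ≡ 453^2 = 205209 ≡ 237 (mod 589)
9^128 ≡ 237^2 = 56169 ≡ 214 (mod 589)
9^256 ≡ 214^2 = 45796 ≡ 443 (mod 589)
9^512 ≡ 443^2 = 196249 ≡ 112 (mod 589)
588 = 512 + 64 + 8 + 4 in binary powers of 2.
So 9^588 ≡ 112 · 237 · 245 · 82 ≡ 140 (mod 589).
Since 140 ≠ 1, base 9 is a Fermat witness: 589 is composite.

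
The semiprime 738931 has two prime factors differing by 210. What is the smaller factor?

Since p = q + 210, we have 738931 = q(q + 210), so q² + 210q − 738931 = 0.
Discriminant: 210² + 4·738931 = 44100 + 2955724 = 2999824; √2999824 = 1732.
q = (−210 + 1732)/2 = 761, and p = q + 210 = 971.
Check: 761 · 971 = 738931.

761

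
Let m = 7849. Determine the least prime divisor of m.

7849 is odd.
Digit sum 28, not divisible by 3.
Ends in 9: not divisible by 5.
7: 7849 = 7·1121 + 2
11: 7849 = 11·713 + 6
13: 7849 = 13·603 + 10
17: 7849 = 17·461 + 12
19: 7849 = 19·413 + 2
23: 7849 = 23·341 + 6
29: 7849 = 29·270 + 19
31: 7849 = 31·253 + 6
37: 7849 = 37·212 + 5
41: 7849 = 41·191 + 18
43: 7849 = 43·182 + 23
47: 7849 = 47·167

47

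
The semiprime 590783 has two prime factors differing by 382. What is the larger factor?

983

Since p = q + 382, we have 590783 = q(q + 382), so q² + 382q − 590783 = 0.
Discriminant: 382² + 4·590783 = 145924 + 2363132 = 2509056; √2509056 = 1584.
q = (−382 + 1584)/2 = 601, and p = q + 382 = 983.
Check: 601 · 983 = 590783.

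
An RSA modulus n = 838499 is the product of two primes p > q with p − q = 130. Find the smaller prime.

Since p = q + 130, we have 838499 = q(q + 130), so q² + 130q − 838499 = 0.
Discriminant: 130² + 4·838499 = 16900 + 3353996 = 3370896; √3370896 = 1836.
q = (−130 + 1836)/2 = 853, and p = q + 130 = 983.
Check: 853 · 983 = 838499.

853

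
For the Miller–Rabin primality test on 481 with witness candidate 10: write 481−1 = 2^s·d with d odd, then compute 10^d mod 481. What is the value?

481 − 1 = 480 = 2^5 · 15, so d = 15.
10^1 ≡ 10 (mod 481)
10^2 ≡ 10^2 = 100 ≡ 100 (mod 481)
10^4 ≡ 100^2 = 10000 ≡ 380 (mod 481)
10^8 ≡ 380^2 = 144400 ≡ 100 (mod 481)
15 = 8 + 4 + 2 + 1 in binary powers of 2.
So 10^15 ≡ 100 · 380 · 100 · 10 ≡ 38 (mod 481).
Squaring chain: 38 → 1 → 1 → 1 → 1; never reaches −1, so base 10 is a Miller–Rabin witness that 481 is composite.

38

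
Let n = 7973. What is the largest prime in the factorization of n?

67

7973 = 7 · 1139
1139 = 17 · 67
67 is prime.
So 7973 = 7 · 17 · 67; the largest prime factor is 67.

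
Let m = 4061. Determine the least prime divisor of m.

4061 is odd.
Digit sum 11, not divisible by 3.
Ends in 1: not divisible by 5.
7: 4061 = 7·580 + 1
11: 4061 = 11·369 + 2
13: 4061 = 13·312 + 5
17: 4061 = 17·238 + 15
19: 4061 = 19·213 + 14
23: 4061 = 23·176 + 13
29: 4061 = 29·140 + 1
31: 4061 = 31·131

31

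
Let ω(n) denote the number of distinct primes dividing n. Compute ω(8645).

8645 = 5 · 1729
1729 = 7 · 247
247 = 13 · 19
8645 = 5 · 7 · 13 · 19, which has 4 distinct prime factors.

4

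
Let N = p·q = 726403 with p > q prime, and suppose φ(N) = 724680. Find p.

φ(n) = (p−1)(q−1) = n − (p+q) + 1, so p + q = 726403 − 724680 + 1 = 1724.
p and q are the roots of t² − 1724t + 726403 = 0.
Discriminant: 1724² − 4·726403 = 2972176 − 2905612 = 66564; √66564 = 258.
q = (1724 − 258)/2 = 733, p = (1724 + 258)/2 = 991.
Check: 733 · 991 = 726403.

991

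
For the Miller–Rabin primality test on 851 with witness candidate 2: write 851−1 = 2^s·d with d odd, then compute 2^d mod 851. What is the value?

542

851 − 1 = 850 = 2^1 · 425, so d = 425.
2^1 ≡ 2 (mod 851)
2^2 ≡ 2^2 = 4 ≡ 4 (mod 851)
2^4 ≡ 4^2 = 16 ≡ 16 (mod 851)
2^8 ≡ 16^2 = 256 ≡ 256 (mod 851)
2^16 ≡ 256^2 = 65536 ≡ 9 (mod 851)
2^32 ≡ 9^2 = 81 ≡ 81 (mod 851)
2^64 ≡ 81^2 = 6561 ≡ 604 (mod 851)
2^128 ≡ 604^2 = 364816 ≡ 588 (mod 851)
2^256 ≡ 588^2 = 345744 ≡ 238 (mod 851)
425 = 256 + 128 + 32 + 8 + 1 in binary powers of 2.
So 2^425 ≡ 238 · 588 · 81 · 256 · 2 ≡ 542 (mod 851).
Squaring chain: 542; never reaches −1, so base 2 is a Miller–Rabin witness that 851 is composite.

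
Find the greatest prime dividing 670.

670 = 2 · 335
335 = 5 · 67
67 is prime.
So 670 = 2 · 5 · 67; the largest prime factor is 67.

67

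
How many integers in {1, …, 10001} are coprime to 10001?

9792

Factor: 10001 = 73 · 137.
φ(10001) = (73−1) · (137−1) = 72 · 136 = 9792.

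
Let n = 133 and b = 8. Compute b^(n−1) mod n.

8^1 ≡ 8 (mod 133)
8^2 ≡ 8^2 = 64 ≡ 64 (mod 133)
8^4 ≡ 64^2 = 4096 ≡ 106 (mod 133)
8^8 ≡ 106^2 = 11236 ≡ 64 (mod 133)
8^16 ≡ 64^2 = 4096 ≡ 106 (mod 133)
8^32 ≡ 106^2 = 11236 ≡ 64 (mod 133)
8^64 ≡ 64^2 = 4096 ≡ 106 (mod 133)
8^128 ≡ 106^2 = 11236 ≡ 64 (mod 133)
132 = 128 + 4 in binary powers of 2.
So 8^132 ≡ 64 · 106 ≡ 1 (mod 133).
Since the result is 1, base 8 gives no evidence that 133 is composite.

1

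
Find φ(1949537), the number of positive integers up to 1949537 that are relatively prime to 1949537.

Factor: 1949537 = 59 · 173 · 191.
φ(1949537) = (59−1) · (173−1) · (191−1) = 58 · 172 · 190 = 1895440.

1895440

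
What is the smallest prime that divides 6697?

6697 is odd.
Digit sum 28, not divisible by 3.
Ends in 7: not divisible by 5.
7: 6697 = 7·956 + 5
11: 6697 = 11·608 + 9
13: 6697 = 13·515 + 2
17: 6697 = 17·393 + 16
19: 6697 = 19·352 + 9
23: 6697 = 23·291 + 4
29: 6697 = 29·230 + 27
31: 6697 = 31·216 + 1
37: 6697 = 37·181

37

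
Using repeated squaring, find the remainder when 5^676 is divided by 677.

5^1 ≡ 5 (mod 677)
5^2 ≡ 5^2 = 25 ≡ 25 (mod 677)
5^4 ≡ 25^2 = 625 ≡ 625 (mod 677)
5^8 ≡ 625^2 = 390625 ≡ 673 (mod 677)
5^16 ≡ 673^2 = 452929 ≡ 16 (mod 677)
5^32 ≡ 16^2 = 256 ≡ 256 (mod 677)
5^64 ≡ 256^2 = 65536 ≡ 544 (mod 677)
5^128 ≡ 544^2 = 295936 ≡ 87 (mod 677)
5^256 ≡ 87^2 = 7569 ≡ 122 (mod 677)
5^512 ≡ 122^2 = 14884 ≡ 667 (mod 677)
676 = 512 + 128 + 32 + 4 in binary powers of 2.
So 5^676 ≡ 667 · 87 · 256 · 625 ≡ 1 (mod 677).
Since the result is 1, base 5 gives no evidence that 677 is composite.

1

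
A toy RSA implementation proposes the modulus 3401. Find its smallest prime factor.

3401 is odd.
Digit sum 8, not divisible by 3.
Ends in 1: not divisible by 5.
7: 3401 = 7·485 + 6
11: 3401 = 11·309 + 2
13: 3401 = 13·261 + 8
17: 3401 = 17·200 + 1
19: 3401 = 19·179

19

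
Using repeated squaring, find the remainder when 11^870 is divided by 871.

129

11^1 ≡ 11 (mod 871)
11^2 ≡ 11^2 = 121 ≡ 121 (mod 871)
11^4 ≡ 121^2 = 14641 ≡ 705 (mod 871)
11^8 ≡ 705^2 = 497025 ≡ 555 (mod 871)
11^16 ≡ 555^2 = 308025 ≡ 562 (mod 871)
11^32 ≡ 562^2 = 315844 ≡ 542 (mod 871)
11^64 ≡ 542^2 = 293764 ≡ 237 (mod 871)
11^128 ≡ 237^2 = 56169 ≡ 425 (mod 871)
11^256 ≡ 425^2 = 180625 ≡ 328 (mod 871)
11^512 ≡ 328^2 = 107584 ≡ 451 (mod 871)
870 = 512 + 256 + 64 + 32 + 4 + 2 in binary powers of 2.
So 11^870 ≡ 451 · 328 · 237 · 542 · 705 · 121 ≡ 129 (mod 871).
Since 129 ≠ 1, base 11 is a Fermat witness: 871 is composite.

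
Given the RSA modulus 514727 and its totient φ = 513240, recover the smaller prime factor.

547

φ(n) = (p−1)(q−1) = n − (p+q) + 1, so p + q = 514727 − 513240 + 1 = 1488.
p and q are the roots of t² − 1488t + 514727 = 0.
Discriminant: 1488² − 4·514727 = 2214144 − 2058908 = 155236; √155236 = 394.
q = (1488 − 394)/2 = 547, p = (1488 + 394)/2 = 941.
Check: 547 · 941 = 514727.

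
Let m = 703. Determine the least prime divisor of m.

19

703 is odd.
Digit sum 10, not divisible by 3.
Ends in 3: not divisible by 5.
7: 703 = 7·100 + 3
11: 703 = 11·63 + 10
13: 703 = 13·54 + 1
17: 703 = 17·41 + 6
19: 703 = 19·37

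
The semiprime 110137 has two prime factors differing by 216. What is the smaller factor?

Since p = q + 216, we have 110137 = q(q + 216), so q² + 216q − 110137 = 0.
Discriminant: 216² + 4·110137 = 46656 + 440548 = 487204; √487204 = 698.
q = (−216 + 698)/2 = 241, and p = q + 216 = 457.
Check: 241 · 457 = 110137.

241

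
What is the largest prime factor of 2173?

53

2173 = 41 · 53
53 is prime.
So 2173 = 41 · 53; the largest prime factor is 53.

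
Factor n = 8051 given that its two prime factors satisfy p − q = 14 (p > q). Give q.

Since p = q + 14, we have 8051 = q(q + 14), so q² + 14q − 8051 = 0.
Discriminant: 14² + 4·8051 = 196 + 32204 = 32400; √32400 = 180.
q = (−14 + 180)/2 = 83, and p = q + 14 = 97.
Check: 83 · 97 = 8051.

83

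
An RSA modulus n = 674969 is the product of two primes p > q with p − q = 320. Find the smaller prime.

677

Since p = q + 320, we have 674969 = q(q + 320), so q² + 320q − 674969 = 0.
Discriminant: 320² + 4·674969 = 102400 + 2699876 = 2802276; √2802276 = 1674.
q = (−320 + 1674)/2 = 677, and p = q + 320 = 997.
Check: 677 · 997 = 674969.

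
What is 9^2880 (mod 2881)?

1632

9^1 ≡ 9 (mod 2881)
9^2 ≡ 9^2 = 81 ≡ 81 (mod 2881)
9^4 ≡ 81^2 = 6561 ≡ 799 (mod 2881)
9^8 ≡ 799^2 = 638401 ≡ 1700 (mod 2881)
9^16 ≡ 1700^2 = 2890000 ≡ 357 (mod 2881)
9^32 ≡ 357^2 = 127449 ≡ 685 (mod 2881)
9^64 ≡ 685^2 = 469225 ≡ 2503 (mod 2881)
9^128 ≡ 2503^2 = 6265009 ≡ 1715 (mod 2881)
9^256 ≡ 1715^2 = 2941225 ≡ 2605 (mod 2881)
9^512 ≡ 2605^2 = 6786025 ≡ 1270 (mod 2881)
9^1024 ≡ 1270^2 = 1612900 ≡ 2421 (mod 2881)
9^2048 ≡ 2421^2 = 5861241 ≡ 1287 (mod 2881)
2880 = 2048 + 512 + 256 + 64 in binary powers of 2.
So 9^2880 ≡ 1287 · 1270 · 2605 · 2503 ≡ 1632 (mod 2881).
Since 1632 ≠ 1, base 9 is a Fermat witness: 2881 is composite.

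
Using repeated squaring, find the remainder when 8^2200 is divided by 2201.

900

8^1 ≡ 8 (mod 2201)
8^2 ≡ 8^2 = 64 ≡ 64 (mod 2201)
8^4 ≡ 64^2 = 4096 ≡ 1895 (mod 2201)
8^8 ≡ 1895^2 = 3591025 ≡ 1194 (mod 2201)
8^16 ≡ 1194^2 = 1425636 ≡ 1589 (mod 2201)
8^32 ≡ 1589^2 = 2524921 ≡ 374 (mod 2201)
8^64 ≡ 374^2 = 139876 ≡ 1213 (mod 2201)
8^128 ≡ 1213^2 = 1471369 ≡ 1101 (mod 2201)
8^256 ≡ 1101^2 = 1212201 ≡ 1651 (mod 2201)
8^512 ≡ 1651^2 = 2725801 ≡ 963 (mod 2201)
8^1024 ≡ 963^2 = 927369 ≡ 748 (mod 2201)
8^2048 ≡ 748^2 = 559504 ≡ 450 (mod 2201)
2200 = 2048 + 128 + 16 + 8 in binary powers of 2.
So 8^2200 ≡ 450 · 1101 · 1589 · 1194 ≡ 900 (mod 2201).
Since 900 ≠ 1, base 8 is a Fermat witness: 2201 is composite.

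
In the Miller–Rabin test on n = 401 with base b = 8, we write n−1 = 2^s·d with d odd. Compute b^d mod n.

401 − 1 = 400 = 2^4 · 25, so d = 25.
8^1 ≡ 8 (mod 401)
8^2 ≡ 8^2 = 64 ≡ 64 (mod 401)
8^4 ≡ 64^2 = 4096 ≡ 86 (mod 401)
8^8 ≡ 86^2 = 7396 ≡ 178 (mod 401)
8^16 ≡ 178^2 = 31684 ≡ 5 (mod 401)
25 = 16 + 8 + 1 in binary powers of 2.
So 8^25 ≡ 5 · 178 · 8 ≡ 303 (mod 401).
Squaring chain: 303 → 381 → 400 → 1; reaches −1, so base 8 does not prove 401 composite.

303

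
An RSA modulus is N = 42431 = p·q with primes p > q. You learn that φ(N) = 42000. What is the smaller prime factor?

151

φ(n) = (p−1)(q−1) = n − (p+q) + 1, so p + q = 42431 − 42000 + 1 = 432.
p and q are the roots of t² − 432t + 42431 = 0.
Discriminant: 432² − 4·42431 = 186624 − 169724 = 16900; √16900 = 130.
q = (432 − 130)/2 = 151, p = (432 + 130)/2 = 281.
Check: 151 · 281 = 42431.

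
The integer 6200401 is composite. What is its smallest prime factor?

73

6200401 is odd.
Digit sum 13, not divisible by 3.
Ends in 1: not divisible by 5.
7: 6200401 = 7·885771 + 4
11: 6200401 = 11·563672 + 9
13: 6200401 = 13·476953 + 12
17: 6200401 = 17·364729 + 8
19: 6200401 = 19·326336 + 17
23: 6200401 = 23·269582 + 15
29: 6200401 = 29·213806 + 27
31: 6200401 = 31·200012 + 29
37: 6200401 = 37·167578 + 15
41: 6200401 = 41·151229 + 12
43: 6200401 = 43·144195 + 16
47: 6200401 = 47·131923 + 20
53: 6200401 = 53·116988 + 37
59: 6200401 = 59·105091 + 32
61: 6200401 = 61·101645 + 56
67: 6200401 = 67·92543 + 20
71: 6200401 = 71·87329 + 42
73: 6200401 = 73·84937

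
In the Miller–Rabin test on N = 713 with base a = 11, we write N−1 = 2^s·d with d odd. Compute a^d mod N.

172

713 − 1 = 712 = 2^3 · 89, so d = 89.
11^1 ≡ 11 (mod 713)
11^2 ≡ 11^2 = 121 ≡ 121 (mod 713)
11^4 ≡ 121^2 = 14641 ≡ 381 (mod 713)
11^8 ≡ 381^2 = 145161 ≡ 422 (mod 713)
11^16 ≡ 422^2 = 178084 ≡ 547 (mod 713)
11^32 ≡ 547^2 = 299209 ≡ 462 (mod 713)
11^64 ≡ 462^2 = 213444 ≡ 257 (mod 713)
89 = 64 + 16 + 8 + 1 in binary powers of 2.
So 11^89 ≡ 257 · 547 · 422 · 11 ≡ 172 (mod 713).
Squaring chain: 172 → 351 → 565; never reaches −1, so base 11 is a Miller–Rabin witness that 713 is composite.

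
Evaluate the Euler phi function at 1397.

Factor: 1397 = 11 · 127.
φ(1397) = (11−1) · (127−1) = 10 · 126 = 1260.

1260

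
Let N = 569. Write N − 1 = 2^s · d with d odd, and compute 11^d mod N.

493

569 − 1 = 568 = 2^3 · 71, so d = 71.
11^1 ≡ 11 (mod 569)
11^2 ≡ 11^2 = 121 ≡ 121 (mod 569)
11^4 ≡ 121^2 = 14641 ≡ 416 (mod 569)
11^8 ≡ 416^2 = 173056 ≡ 80 (mod 569)
11^16 ≡ 80^2 = 6400 ≡ 141 (mod 569)
11^32 ≡ 141^2 = 19881 ≡ 535 (mod 569)
11^64 ≡ 535^2 = 286225 ≡ 18 (mod 569)
71 = 64 + 4 + 2 + 1 in binary powers of 2.
So 11^71 ≡ 18 · 416 · 121 · 11 ≡ 493 (mod 569).
Squaring chain: 493 → 86 → 568; reaches −1, so base 11 does not prove 569 composite.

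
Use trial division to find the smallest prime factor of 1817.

23

1817 is odd.
Digit sum 17, not divisible by 3.
Ends in 7: not divisible by 5.
7: 1817 = 7·259 + 4
11: 1817 = 11·165 + 2
13: 1817 = 13·139 + 10
17: 1817 = 17·106 + 15
19: 1817 = 19·95 + 12
23: 1817 = 23·79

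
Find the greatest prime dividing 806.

31

806 = 2 · 403
403 = 13 · 31
31 is prime.
So 806 = 2 · 13 · 31; the largest prime factor is 31.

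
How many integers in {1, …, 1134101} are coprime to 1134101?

Factor: 1134101 = 41 · 139 · 199.
φ(1134101) = (41−1) · (139−1) · (199−1) = 40 · 138 · 198 = 1092960.

1092960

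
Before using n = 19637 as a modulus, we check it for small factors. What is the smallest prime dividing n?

73

19637 is odd.
Digit sum 26, not divisible by 3.
Ends in 7: not divisible by 5.
7: 19637 = 7·2805 + 2
11: 19637 = 11·1785 + 2
13: 19637 = 13·1510 + 7
17: 19637 = 17·1155 + 2
19: 19637 = 19·1033 + 10
23: 19637 = 23·853 + 18
29: 19637 = 29·677 + 4
31: 19637 = 31·633 + 14
37: 19637 = 37·530 + 27
41: 19637 = 41·478 + 39
43: 19637 = 43·456 + 29
47: 19637 = 47·417 + 38
53: 19637 = 53·370 + 27
59: 19637 = 59·332 + 49
61: 19637 = 61·321 + 56
67: 19637 = 67·293 + 6
71: 19637 = 71·276 + 41
73: 19637 = 73·269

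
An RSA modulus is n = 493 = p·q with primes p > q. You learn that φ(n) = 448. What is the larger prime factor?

φ(n) = (p−1)(q−1) = n − (p+q) + 1, so p + q = 493 − 448 + 1 = 46.
p and q are the roots of t² − 46t + 493 = 0.
Discriminant: 46² − 4·493 = 2116 − 1972 = 144; √144 = 12.
q = (46 − 12)/2 = 17, p = (46 + 12)/2 = 29.
Check: 17 · 29 = 493.

29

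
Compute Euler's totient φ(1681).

Factor: 1681 = 41^2.
φ(1681) = 41^1·(41−1) = 1640.

1640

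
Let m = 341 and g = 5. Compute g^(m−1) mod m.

67

5^1 ≡ 5 (mod 341)
5^2 ≡ 5^2 = 25 ≡ 25 (mod 341)
5^4 ≡ 25^2 = 625 ≡ 284 (mod 341)
5^8 ≡ 284^2 = 80656 ≡ 180 (mod 341)
5^16 ≡ 180^2 = 32400 ≡ 5 (mod 341)
5^32 ≡ 5^2 = 25 ≡ 25 (mod 341)
5^64 ≡ 25^2 = 625 ≡ 284 (mod 341)
5^128 ≡ 284^2 = 80656 ≡ 180 (mod 341)
5^256 ≡ 180^2 = 32400 ≡ 5 (mod 341)
340 = 256 + 64 + 16 + 4 in binary powers of 2.
So 5^340 ≡ 5 · 284 · 5 · 284 ≡ 67 (mod 341).
Since 67 ≠ 1, base 5 is a Fermat witness: 341 is composite.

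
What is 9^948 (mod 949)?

9^1 ≡ 9 (mod 949)
9^2 ≡ 9^2 = 81 ≡ 81 (mod 949)
9^4 ≡ 81^2 = 6561 ≡ 867 (mod 949)
9^8 ≡ 867^2 = 751689 ≡ 81 (mod 949)
9^16 ≡ 81^2 = 6561 ≡ 867 (mod 949)
9^32 ≡ 867^2 = 751689 ≡ 81 (mod 949)
9^64 ≡ 81^2 = 6561 ≡ 867 (mod 949)
9^128 ≡ 867^2 = 751689 ≡ 81 (mod 949)
9^256 ≡ 81^2 = 6561 ≡ 867 (mod 949)
9^512 ≡ 867^2 = 751689 ≡ 81 (mod 949)
948 = 512 + 256 + 128 + 32 + 16 + 4 in binary powers of 2.
So 9^948 ≡ 81 · 867 · 81 · 81 · 867 · 867 ≡ 1 (mod 949).
Since the result is 1, base 9 gives no evidence that 949 is composite.

1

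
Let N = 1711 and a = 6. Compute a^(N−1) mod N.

993

6^1 ≡ 6 (mod 1711)
6^2 ≡ 6^2 = 36 ≡ 36 (mod 1711)
6^4 ≡ 36^2 = 1296 ≡ 1296 (mod 1711)
6^8 ≡ 1296^2 = 1679616 ≡ 1125 (mod 1711)
6^16 ≡ 1125^2 = 1265625 ≡ 1196 (mod 1711)
6^32 ≡ 1196^2 = 1430416 ≡ 20 (mod 1711)
6^64 ≡ 20^2 = 400 ≡ 400 (mod 1711)
6^128 ≡ 400^2 = 160000 ≡ 877 (mod 1711)
6^256 ≡ 877^2 = 769129 ≡ 890 (mod 1711)
6^512 ≡ 890^2 = 792100 ≡ 1618 (mod 1711)
6^1024 ≡ 1618^2 = 2617924 ≡ 94 (mod 1711)
1710 = 1024 + 512 + 128 + 32 + 8 + 4 + 2 in binary powers of 2.
So 6^1710 ≡ 94 · 1618 · 877 · 20 · 1125 · 1296 · 36 ≡ 993 (mod 1711).
Since 993 ≠ 1, base 6 is a Fermat witness: 1711 is composite.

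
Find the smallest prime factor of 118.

2

118 is even: 2 divides it.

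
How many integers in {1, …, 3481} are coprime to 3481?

Factor: 3481 = 59^2.
φ(3481) = 59^1·(59−1) = 3422.

3422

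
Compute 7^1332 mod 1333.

7^1 ≡ 7 (mod 1333)
7^2 ≡ 7^2 = 49 ≡ 49 (mod 1333)
7^4 ≡ 49^2 = 2401 ≡ 1068 (mod 1333)
7^8 ≡ 1068^2 = 1140624 ≡ 909 (mod 1333)
7^16 ≡ 909^2 = 826281 ≡ 1154 (mod 1333)
7^32 ≡ 1154^2 = 1331716 ≡ 49 (mod 1333)
7^64 ≡ 49^2 = 2401 ≡ 1068 (mod 1333)
7^128 ≡ 1068^2 = 1140624 ≡ 909 (mod 1333)
7^256 ≡ 909^2 = 826281 ≡ 1154 (mod 1333)
7^512 ≡ 1154^2 = 1331716 ≡ 49 (mod 1333)
7^1024 ≡ 49^2 = 2401 ≡ 1068 (mod 1333)
1332 = 1024 + 256 + 32 + 16 + 4 in binary powers of 2.
So 7^1332 ≡ 1068 · 1154 · 49 · 1154 · 1068 ≡ 388 (mod 1333).
Since 388 ≠ 1, base 7 is a Fermat witness: 1333 is composite.

388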